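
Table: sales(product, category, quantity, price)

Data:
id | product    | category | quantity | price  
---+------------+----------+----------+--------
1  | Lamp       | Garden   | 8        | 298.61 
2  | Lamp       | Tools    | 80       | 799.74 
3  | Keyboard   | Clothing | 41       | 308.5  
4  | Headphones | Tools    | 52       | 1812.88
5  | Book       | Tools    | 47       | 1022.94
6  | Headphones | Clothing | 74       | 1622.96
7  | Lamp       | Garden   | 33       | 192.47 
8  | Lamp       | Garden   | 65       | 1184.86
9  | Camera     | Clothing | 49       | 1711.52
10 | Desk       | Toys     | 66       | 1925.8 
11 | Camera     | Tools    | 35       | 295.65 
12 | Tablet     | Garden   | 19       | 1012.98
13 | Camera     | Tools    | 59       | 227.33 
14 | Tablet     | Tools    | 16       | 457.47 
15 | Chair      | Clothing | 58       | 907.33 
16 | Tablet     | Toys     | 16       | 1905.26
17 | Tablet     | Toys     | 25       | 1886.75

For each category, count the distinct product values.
SELECT category, COUNT(DISTINCT product)
FROM sales
GROUP BY category

Result:
  Clothing: 4 distinct
  Garden: 2 distinct
  Tools: 5 distinct
  Toys: 2 distinct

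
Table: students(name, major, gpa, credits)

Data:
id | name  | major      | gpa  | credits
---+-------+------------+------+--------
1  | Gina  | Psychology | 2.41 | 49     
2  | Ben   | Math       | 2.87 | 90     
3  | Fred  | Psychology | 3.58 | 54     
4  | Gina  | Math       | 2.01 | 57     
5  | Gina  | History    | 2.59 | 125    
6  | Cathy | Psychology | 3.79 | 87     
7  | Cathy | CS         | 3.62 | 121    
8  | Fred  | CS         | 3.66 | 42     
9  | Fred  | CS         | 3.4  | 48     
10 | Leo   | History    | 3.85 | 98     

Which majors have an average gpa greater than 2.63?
SELECT major, AVG(gpa)
FROM students
GROUP BY major
HAVING AVG(gpa) > 2.63

Result:
  CS: avg=3.56
  History: avg=3.22
  Psychology: avg=3.26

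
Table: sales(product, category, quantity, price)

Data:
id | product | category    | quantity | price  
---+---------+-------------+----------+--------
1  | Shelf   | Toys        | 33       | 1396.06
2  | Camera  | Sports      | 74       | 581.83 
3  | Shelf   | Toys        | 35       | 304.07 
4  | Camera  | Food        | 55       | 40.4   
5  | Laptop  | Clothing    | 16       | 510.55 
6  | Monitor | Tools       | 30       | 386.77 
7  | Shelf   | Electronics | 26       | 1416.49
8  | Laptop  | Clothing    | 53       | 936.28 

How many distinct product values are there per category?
SELECT category, COUNT(DISTINCT product)
FROM sales
GROUP BY category

Result:
  Clothing: 1 distinct
  Electronics: 1 distinct
  Food: 1 distinct
  Sports: 1 distinct
  Tools: 1 distinct
  Toys: 1 distinct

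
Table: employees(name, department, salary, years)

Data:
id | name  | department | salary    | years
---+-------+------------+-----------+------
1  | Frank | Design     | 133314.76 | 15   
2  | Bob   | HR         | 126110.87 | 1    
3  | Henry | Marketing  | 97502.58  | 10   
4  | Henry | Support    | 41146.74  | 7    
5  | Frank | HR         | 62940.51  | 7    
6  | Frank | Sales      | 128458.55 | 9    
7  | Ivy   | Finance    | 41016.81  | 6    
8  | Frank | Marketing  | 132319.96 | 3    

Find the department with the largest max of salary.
SELECT department, MAX(salary) as val
FROM employees
GROUP BY department
ORDER BY val DESC
LIMIT 1

Result: Design with max(salary) = 133314.76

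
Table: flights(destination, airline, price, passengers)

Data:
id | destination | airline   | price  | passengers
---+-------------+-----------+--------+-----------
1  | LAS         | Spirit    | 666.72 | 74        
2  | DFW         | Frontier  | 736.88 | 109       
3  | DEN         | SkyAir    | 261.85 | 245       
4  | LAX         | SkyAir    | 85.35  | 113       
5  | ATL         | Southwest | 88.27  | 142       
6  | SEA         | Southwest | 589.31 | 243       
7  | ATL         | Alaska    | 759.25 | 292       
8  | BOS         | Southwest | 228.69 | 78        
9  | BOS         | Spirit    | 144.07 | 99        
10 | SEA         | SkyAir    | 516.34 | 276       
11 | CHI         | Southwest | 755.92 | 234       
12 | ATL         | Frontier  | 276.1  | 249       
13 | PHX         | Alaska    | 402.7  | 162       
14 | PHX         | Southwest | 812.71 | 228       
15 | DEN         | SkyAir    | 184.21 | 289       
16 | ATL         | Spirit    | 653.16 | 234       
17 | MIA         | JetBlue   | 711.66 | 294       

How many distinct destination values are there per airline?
SELECT airline, COUNT(DISTINCT destination)
FROM flights
GROUP BY airline

Result:
  Alaska: 2 distinct
  Frontier: 2 distinct
  JetBlue: 1 distinct
  SkyAir: 3 distinct
  Southwest: 5 distinct
  Spirit: 3 distinct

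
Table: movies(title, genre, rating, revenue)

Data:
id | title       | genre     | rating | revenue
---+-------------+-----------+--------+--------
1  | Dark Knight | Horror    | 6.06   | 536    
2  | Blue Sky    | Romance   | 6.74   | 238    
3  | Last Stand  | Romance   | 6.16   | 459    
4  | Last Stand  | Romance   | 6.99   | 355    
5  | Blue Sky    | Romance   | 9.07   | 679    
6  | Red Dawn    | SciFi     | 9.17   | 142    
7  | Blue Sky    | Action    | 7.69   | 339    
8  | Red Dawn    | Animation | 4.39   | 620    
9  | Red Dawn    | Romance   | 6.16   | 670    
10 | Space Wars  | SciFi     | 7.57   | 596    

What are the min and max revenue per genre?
SELECT genre, MIN(revenue), MAX(revenue)
FROM movies
GROUP BY genre

Result:
  Action: min=339, max=339
  Animation: min=620, max=620
  Horror: min=536, max=536
  Romance: min=238, max=679
  SciFi: min=142, max=596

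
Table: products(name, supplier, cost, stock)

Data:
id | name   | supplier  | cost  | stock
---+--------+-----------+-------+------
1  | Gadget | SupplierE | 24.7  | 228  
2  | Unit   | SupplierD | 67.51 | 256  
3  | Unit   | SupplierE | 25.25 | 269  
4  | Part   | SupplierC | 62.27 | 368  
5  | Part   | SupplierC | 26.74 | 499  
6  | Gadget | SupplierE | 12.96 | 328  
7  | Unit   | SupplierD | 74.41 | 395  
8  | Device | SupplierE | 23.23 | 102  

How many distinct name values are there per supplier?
SELECT supplier, COUNT(DISTINCT name)
FROM products
GROUP BY supplier

Result:
  SupplierC: 1 distinct
  SupplierD: 1 distinct
  SupplierE: 3 distinct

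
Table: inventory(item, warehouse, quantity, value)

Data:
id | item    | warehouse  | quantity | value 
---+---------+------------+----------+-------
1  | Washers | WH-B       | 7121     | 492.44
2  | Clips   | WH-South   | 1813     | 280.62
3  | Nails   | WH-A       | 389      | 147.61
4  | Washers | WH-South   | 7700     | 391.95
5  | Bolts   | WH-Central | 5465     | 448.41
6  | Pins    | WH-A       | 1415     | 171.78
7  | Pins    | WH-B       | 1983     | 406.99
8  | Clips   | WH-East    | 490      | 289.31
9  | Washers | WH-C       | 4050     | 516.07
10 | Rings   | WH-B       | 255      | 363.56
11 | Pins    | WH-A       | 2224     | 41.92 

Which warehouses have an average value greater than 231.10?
SELECT warehouse, AVG(value)
FROM inventory
GROUP BY warehouse
HAVING AVG(value) > 231.10

Result:
  WH-B: avg=421.00
  WH-C: avg=516.07
  WH-Central: avg=448.41
  WH-East: avg=289.31
  WH-South: avg=336.29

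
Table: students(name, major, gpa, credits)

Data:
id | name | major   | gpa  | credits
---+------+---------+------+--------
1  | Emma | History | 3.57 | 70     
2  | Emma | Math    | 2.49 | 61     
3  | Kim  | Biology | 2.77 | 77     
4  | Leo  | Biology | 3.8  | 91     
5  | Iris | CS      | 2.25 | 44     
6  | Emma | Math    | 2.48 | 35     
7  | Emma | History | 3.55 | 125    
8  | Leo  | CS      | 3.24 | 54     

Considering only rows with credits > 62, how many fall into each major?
SELECT major, COUNT(*)
FROM students
WHERE credits > 62
GROUP BY major

Note: WHERE filters rows before grouping.

Result:
  Biology: 2
  History: 2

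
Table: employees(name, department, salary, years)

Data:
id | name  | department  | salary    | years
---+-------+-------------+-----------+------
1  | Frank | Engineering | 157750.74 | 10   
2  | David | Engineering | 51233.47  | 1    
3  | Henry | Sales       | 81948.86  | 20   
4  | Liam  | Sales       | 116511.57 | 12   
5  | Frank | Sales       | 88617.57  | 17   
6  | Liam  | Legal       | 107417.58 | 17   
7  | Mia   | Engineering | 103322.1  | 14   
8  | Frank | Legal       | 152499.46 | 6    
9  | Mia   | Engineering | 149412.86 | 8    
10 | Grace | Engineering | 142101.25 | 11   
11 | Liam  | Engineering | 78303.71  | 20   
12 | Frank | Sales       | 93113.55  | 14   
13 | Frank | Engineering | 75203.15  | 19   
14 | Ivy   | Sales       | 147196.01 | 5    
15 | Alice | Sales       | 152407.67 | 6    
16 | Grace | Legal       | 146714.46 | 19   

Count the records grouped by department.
SELECT department, COUNT(*) as count
FROM employees
GROUP BY department

Result:
  Engineering: 7
  Legal: 3
  Sales: 6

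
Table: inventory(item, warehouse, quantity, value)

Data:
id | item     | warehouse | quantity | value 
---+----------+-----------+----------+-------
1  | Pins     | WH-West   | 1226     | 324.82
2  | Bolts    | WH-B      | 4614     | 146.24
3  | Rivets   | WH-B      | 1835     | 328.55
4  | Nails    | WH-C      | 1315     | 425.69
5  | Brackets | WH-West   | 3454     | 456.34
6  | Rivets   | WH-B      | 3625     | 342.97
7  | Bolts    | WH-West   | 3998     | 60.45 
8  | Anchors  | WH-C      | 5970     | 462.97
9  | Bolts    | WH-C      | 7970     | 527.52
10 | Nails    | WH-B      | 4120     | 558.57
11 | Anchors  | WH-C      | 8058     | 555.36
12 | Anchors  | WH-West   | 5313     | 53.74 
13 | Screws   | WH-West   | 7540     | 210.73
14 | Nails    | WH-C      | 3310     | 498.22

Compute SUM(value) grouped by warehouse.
SELECT warehouse, SUM(value) as result
FROM inventory
GROUP BY warehouse

Result:
  WH-B: 1376.33
  WH-C: 2469.76
  WH-West: 1106.08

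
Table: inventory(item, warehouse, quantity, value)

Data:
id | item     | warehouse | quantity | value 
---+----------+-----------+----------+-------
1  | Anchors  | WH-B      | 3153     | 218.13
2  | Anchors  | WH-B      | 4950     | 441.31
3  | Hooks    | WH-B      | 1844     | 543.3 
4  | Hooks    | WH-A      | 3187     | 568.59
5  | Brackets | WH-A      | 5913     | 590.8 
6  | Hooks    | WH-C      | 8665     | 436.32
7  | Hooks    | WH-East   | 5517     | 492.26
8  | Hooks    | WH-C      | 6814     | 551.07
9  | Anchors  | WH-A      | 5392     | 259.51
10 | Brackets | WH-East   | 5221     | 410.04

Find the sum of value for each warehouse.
SELECT warehouse, SUM(value) as result
FROM inventory
GROUP BY warehouse

Result:
  WH-A: 1418.90
  WH-B: 1202.74
  WH-C: 987.39
  WH-East: 902.30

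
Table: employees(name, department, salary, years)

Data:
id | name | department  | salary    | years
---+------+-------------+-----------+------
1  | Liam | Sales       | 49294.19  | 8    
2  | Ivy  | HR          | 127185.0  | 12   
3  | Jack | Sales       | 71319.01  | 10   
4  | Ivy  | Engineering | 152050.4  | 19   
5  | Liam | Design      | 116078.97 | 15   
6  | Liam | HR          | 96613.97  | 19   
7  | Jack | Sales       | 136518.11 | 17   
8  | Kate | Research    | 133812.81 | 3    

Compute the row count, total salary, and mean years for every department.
SELECT department,
       COUNT(*) as cnt,
       SUM(salary) as total_salary,
       AVG(years) as avg_years
FROM employees
GROUP BY department

Result:
  Design: 1 records, 116078.97 total salary, 15.00 avg years
  Engineering: 1 records, 152050.40 total salary, 19.00 avg years
  HR: 2 records, 223798.97 total salary, 15.50 avg years
  Research: 1 records, 133812.81 total salary, 3.00 avg years
  Sales: 3 records, 257131.31 total salary, 11.67 avg years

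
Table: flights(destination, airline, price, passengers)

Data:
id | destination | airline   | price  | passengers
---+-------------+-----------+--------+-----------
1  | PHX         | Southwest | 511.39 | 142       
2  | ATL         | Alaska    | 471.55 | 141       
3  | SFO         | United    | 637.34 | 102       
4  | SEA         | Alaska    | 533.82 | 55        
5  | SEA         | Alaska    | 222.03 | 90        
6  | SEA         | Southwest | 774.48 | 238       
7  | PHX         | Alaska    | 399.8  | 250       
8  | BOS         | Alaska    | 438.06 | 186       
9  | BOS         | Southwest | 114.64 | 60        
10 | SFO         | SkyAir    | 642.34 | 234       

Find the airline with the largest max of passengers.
SELECT airline, MAX(passengers) as val
FROM flights
GROUP BY airline
ORDER BY val DESC
LIMIT 1

Result: Alaska with max(passengers) = 250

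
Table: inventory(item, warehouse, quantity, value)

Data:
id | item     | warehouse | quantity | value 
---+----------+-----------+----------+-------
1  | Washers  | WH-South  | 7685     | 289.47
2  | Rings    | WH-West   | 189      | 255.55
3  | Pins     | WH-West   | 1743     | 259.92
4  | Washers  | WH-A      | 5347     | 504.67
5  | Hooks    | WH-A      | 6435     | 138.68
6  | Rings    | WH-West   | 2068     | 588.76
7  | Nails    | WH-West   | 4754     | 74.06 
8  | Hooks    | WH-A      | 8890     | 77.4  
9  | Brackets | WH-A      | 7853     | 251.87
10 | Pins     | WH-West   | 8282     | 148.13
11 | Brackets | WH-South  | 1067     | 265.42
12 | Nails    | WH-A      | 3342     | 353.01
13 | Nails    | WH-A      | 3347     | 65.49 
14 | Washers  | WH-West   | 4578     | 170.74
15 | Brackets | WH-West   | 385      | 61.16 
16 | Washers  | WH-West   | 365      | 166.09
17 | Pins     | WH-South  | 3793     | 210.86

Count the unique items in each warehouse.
SELECT warehouse, COUNT(DISTINCT item)
FROM inventory
GROUP BY warehouse

Result:
  WH-A: 4 distinct
  WH-South: 3 distinct
  WH-West: 5 distinct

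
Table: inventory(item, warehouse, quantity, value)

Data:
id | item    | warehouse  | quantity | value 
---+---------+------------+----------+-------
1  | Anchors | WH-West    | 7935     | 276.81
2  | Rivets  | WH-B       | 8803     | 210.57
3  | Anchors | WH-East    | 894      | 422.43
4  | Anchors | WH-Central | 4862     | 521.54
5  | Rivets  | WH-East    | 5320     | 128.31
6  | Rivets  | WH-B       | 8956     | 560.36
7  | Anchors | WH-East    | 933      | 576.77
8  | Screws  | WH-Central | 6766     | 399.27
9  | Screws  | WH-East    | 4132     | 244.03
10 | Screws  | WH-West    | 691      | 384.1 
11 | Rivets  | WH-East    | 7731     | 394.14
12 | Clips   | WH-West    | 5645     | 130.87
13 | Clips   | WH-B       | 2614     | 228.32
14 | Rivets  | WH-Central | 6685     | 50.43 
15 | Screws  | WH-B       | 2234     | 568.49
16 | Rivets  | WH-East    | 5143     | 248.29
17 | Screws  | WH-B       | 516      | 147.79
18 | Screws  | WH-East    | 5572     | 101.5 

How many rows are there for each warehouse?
SELECT warehouse, COUNT(*) as count
FROM inventory
GROUP BY warehouse

Result:
  WH-B: 5
  WH-Central: 3
  WH-East: 7
  WH-West: 3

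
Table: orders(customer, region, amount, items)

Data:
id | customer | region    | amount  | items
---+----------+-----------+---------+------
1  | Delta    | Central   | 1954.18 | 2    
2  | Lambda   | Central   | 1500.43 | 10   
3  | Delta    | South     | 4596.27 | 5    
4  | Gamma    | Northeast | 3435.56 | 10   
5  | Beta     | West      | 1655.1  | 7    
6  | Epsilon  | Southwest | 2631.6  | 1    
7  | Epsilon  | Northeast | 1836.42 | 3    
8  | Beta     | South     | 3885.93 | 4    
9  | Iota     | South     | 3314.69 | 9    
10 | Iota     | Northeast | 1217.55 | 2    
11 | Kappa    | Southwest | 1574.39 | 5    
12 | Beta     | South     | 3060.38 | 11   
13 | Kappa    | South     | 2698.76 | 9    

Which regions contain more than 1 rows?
SELECT region, COUNT(*) as cnt
FROM orders
GROUP BY region
HAVING COUNT(*) > 1

Result:
  Central: 2
  Northeast: 3
  South: 5
  Southwest: 2

Note: HAVING filters groups after aggregation, WHERE filters rows before.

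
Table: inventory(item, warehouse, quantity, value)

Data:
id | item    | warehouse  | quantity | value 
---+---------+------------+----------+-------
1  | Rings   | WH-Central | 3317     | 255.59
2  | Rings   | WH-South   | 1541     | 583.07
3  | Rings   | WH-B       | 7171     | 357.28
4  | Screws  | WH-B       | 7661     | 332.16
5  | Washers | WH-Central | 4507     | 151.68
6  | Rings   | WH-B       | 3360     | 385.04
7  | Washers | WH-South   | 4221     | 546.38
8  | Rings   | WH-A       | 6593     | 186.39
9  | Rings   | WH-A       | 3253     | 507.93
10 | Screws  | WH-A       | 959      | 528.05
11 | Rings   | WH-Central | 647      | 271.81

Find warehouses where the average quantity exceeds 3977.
SELECT warehouse, AVG(quantity)
FROM inventory
GROUP BY warehouse
HAVING AVG(quantity) > 3977

Result:
  WH-B: avg=6064.00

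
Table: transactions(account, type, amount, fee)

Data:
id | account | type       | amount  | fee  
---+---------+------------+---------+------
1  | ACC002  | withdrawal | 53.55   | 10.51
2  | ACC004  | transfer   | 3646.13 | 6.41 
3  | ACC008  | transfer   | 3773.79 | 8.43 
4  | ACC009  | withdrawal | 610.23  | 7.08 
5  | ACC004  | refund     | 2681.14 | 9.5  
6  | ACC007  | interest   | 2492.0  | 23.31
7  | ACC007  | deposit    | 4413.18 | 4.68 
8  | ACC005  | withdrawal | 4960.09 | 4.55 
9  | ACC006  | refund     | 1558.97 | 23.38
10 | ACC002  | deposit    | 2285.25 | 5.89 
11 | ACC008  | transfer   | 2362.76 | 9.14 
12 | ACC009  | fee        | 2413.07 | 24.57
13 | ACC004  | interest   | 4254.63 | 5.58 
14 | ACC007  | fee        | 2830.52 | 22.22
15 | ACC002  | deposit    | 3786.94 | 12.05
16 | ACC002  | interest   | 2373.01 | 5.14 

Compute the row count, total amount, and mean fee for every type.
SELECT type,
       COUNT(*) as cnt,
       SUM(amount) as total_amount,
       AVG(fee) as avg_fee
FROM transactions
GROUP BY type

Result:
  deposit: 3 records, 10485.37 total amount, 7.54 avg fee
  fee: 2 records, 5243.59 total amount, 23.40 avg fee
  interest: 3 records, 9119.64 total amount, 11.34 avg fee
  refund: 2 records, 4240.11 total amount, 16.44 avg fee
  transfer: 3 records, 9782.68 total amount, 7.99 avg fee
  withdrawal: 3 records, 5623.87 total amount, 7.38 avg fee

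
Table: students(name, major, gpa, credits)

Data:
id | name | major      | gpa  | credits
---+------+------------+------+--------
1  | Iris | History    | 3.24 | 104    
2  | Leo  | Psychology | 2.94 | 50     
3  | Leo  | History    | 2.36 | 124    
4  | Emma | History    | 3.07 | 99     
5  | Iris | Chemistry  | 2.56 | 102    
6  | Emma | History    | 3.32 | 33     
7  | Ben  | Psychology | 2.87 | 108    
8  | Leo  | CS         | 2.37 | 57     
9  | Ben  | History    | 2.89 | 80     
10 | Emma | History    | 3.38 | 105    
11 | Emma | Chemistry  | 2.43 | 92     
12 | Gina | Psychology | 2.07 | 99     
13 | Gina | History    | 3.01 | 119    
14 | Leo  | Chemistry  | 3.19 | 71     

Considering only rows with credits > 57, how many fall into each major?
SELECT major, COUNT(*)
FROM students
WHERE credits > 57
GROUP BY major

Note: WHERE filters rows before grouping.

Result:
  Chemistry: 3
  History: 6
  Psychology: 2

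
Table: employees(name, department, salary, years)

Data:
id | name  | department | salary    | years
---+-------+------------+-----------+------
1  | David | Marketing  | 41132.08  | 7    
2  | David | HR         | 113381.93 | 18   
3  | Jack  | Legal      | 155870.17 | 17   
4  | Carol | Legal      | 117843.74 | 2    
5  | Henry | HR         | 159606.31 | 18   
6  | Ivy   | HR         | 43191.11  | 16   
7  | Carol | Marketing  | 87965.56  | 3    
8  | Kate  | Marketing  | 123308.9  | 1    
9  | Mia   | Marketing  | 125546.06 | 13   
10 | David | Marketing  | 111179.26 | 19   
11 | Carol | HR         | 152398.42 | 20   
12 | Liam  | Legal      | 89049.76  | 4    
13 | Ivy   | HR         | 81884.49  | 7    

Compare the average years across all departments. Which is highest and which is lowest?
SELECT department, AVG(years)
FROM employees
GROUP BY department
ORDER BY AVG(years)

All groups:
  Legal: 7.67
  Marketing: 8.60
  HR: 15.80

Highest: HR (15.80)
Lowest: Legal (7.67)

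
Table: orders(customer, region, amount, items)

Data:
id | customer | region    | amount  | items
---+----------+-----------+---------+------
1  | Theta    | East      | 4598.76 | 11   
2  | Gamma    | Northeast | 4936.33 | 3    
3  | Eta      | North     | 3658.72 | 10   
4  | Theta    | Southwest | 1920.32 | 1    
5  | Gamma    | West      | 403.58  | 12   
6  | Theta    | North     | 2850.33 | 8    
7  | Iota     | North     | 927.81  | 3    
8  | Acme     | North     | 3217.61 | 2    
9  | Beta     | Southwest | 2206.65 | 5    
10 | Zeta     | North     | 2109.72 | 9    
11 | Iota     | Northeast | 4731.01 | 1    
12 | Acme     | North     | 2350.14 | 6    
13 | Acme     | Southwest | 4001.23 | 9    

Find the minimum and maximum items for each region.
SELECT region, MIN(items), MAX(items)
FROM orders
GROUP BY region

Result:
  East: min=11, max=11
  North: min=2, max=10
  Northeast: min=1, max=3
  Southwest: min=1, max=9
  West: min=12, max=12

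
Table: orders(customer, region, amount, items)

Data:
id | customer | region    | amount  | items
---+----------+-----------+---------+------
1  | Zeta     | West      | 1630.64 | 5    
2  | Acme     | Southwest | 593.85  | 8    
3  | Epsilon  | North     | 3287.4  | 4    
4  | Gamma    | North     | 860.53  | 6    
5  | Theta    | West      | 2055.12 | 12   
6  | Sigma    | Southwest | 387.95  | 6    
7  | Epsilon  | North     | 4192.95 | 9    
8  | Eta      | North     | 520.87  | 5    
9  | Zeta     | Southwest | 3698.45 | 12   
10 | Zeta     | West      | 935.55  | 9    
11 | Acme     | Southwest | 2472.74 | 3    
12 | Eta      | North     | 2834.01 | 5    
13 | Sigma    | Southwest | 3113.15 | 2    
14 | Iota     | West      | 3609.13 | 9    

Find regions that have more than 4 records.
SELECT region, COUNT(*) as cnt
FROM orders
GROUP BY region
HAVING COUNT(*) > 4

Result:
  North: 5
  Southwest: 5

Note: HAVING filters groups after aggregation, WHERE filters rows before.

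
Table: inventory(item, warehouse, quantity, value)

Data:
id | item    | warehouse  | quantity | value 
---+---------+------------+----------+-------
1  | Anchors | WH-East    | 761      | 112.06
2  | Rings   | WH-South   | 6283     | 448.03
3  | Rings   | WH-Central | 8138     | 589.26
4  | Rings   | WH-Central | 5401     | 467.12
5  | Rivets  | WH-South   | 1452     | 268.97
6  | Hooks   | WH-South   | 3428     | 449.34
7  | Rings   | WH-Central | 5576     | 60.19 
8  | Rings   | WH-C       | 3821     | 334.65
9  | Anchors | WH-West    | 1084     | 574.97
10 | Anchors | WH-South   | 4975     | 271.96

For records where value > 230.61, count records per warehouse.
SELECT warehouse, COUNT(*)
FROM inventory
WHERE value > 230.61
GROUP BY warehouse

Note: WHERE filters rows before grouping.

Result:
  WH-C: 1
  WH-Central: 2
  WH-South: 4
  WH-West: 1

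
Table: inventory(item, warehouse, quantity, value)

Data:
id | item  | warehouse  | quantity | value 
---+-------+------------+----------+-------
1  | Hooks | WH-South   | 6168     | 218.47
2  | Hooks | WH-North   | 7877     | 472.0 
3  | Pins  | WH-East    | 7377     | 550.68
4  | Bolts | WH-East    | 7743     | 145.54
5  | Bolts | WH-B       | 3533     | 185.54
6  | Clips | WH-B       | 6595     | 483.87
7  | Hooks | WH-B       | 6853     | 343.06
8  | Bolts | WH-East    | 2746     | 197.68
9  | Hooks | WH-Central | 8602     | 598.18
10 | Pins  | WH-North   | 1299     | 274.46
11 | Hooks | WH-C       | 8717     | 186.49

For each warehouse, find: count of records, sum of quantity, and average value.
SELECT warehouse,
       COUNT(*) as cnt,
       SUM(quantity) as total_quantity,
       AVG(value) as avg_value
FROM inventory
GROUP BY warehouse

Result:
  WH-B: 3 records, 16981 total quantity, 337.49 avg value
  WH-C: 1 records, 8717 total quantity, 186.49 avg value
  WH-Central: 1 records, 8602 total quantity, 598.18 avg value
  WH-East: 3 records, 17866 total quantity, 297.97 avg value
  WH-North: 2 records, 9176 total quantity, 373.23 avg value
  WH-South: 1 records, 6168 total quantity, 218.47 avg value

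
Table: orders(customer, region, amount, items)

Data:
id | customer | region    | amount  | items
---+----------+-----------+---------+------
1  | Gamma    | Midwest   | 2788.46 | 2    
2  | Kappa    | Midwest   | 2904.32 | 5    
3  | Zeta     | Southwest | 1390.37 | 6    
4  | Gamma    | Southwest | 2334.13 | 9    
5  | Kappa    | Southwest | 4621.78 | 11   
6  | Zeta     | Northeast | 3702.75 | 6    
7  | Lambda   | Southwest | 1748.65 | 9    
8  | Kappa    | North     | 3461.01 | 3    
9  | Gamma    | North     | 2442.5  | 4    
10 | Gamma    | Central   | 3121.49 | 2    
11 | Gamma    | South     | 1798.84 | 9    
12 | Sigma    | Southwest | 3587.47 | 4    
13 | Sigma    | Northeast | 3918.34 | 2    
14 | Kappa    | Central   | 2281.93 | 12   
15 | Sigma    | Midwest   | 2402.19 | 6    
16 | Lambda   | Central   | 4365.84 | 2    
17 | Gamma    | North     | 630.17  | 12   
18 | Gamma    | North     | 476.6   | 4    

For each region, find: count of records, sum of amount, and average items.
SELECT region,
       COUNT(*) as cnt,
       SUM(amount) as total_amount,
       AVG(items) as avg_items
FROM orders
GROUP BY region

Result:
  Central: 3 records, 9769.26 total amount, 5.33 avg items
  Midwest: 3 records, 8094.97 total amount, 4.33 avg items
  North: 4 records, 7010.28 total amount, 5.75 avg items
  Northeast: 2 records, 7621.09 total amount, 4.00 avg items
  South: 1 records, 1798.84 total amount, 9.00 avg items
  Southwest: 5 records, 13682.40 total amount, 7.80 avg items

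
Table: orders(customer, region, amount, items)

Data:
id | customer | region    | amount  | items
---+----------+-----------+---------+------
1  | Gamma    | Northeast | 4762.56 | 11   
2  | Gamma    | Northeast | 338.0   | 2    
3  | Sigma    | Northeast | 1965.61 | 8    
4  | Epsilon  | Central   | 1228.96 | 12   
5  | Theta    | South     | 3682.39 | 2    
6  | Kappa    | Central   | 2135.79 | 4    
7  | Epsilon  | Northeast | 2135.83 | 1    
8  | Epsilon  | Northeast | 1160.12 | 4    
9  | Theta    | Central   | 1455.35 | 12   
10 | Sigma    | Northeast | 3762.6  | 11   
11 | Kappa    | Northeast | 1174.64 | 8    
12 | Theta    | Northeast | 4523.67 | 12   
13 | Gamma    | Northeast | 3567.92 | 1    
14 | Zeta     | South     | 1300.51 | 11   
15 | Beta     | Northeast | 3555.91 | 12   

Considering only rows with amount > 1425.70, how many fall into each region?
SELECT region, COUNT(*)
FROM orders
WHERE amount > 1425.70
GROUP BY region

Note: WHERE filters rows before grouping.

Result:
  Central: 2
  Northeast: 7
  South: 1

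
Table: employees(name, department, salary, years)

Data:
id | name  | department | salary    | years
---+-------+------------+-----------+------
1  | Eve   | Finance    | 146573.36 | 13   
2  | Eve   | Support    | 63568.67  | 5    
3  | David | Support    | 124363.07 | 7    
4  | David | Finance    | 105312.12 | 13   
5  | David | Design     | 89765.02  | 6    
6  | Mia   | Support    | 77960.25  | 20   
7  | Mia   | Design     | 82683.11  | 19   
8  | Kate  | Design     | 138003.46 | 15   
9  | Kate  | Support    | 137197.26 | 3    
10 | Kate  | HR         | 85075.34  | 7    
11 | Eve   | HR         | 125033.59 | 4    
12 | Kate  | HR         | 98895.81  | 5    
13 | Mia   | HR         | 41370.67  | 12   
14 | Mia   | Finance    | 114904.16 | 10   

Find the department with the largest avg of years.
SELECT department, AVG(years) as val
FROM employees
GROUP BY department
ORDER BY val DESC
LIMIT 1

Result: Design with avg(years) = 13.33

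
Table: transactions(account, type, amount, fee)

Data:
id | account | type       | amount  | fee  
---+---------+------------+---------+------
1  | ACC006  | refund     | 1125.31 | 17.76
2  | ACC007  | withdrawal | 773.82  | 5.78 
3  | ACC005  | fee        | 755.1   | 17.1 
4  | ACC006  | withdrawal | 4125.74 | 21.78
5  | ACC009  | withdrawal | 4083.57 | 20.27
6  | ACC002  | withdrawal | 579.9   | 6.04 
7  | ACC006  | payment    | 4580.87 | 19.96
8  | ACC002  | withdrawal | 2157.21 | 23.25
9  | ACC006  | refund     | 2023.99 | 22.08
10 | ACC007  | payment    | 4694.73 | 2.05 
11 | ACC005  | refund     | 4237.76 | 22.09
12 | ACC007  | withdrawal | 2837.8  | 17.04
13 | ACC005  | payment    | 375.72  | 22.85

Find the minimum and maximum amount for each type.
SELECT type, MIN(amount), MAX(amount)
FROM transactions
GROUP BY type

Result:
  fee: min=755.10, max=755.10
  payment: min=375.72, max=4694.73
  refund: min=1125.31, max=4237.76
  withdrawal: min=579.90, max=4125.74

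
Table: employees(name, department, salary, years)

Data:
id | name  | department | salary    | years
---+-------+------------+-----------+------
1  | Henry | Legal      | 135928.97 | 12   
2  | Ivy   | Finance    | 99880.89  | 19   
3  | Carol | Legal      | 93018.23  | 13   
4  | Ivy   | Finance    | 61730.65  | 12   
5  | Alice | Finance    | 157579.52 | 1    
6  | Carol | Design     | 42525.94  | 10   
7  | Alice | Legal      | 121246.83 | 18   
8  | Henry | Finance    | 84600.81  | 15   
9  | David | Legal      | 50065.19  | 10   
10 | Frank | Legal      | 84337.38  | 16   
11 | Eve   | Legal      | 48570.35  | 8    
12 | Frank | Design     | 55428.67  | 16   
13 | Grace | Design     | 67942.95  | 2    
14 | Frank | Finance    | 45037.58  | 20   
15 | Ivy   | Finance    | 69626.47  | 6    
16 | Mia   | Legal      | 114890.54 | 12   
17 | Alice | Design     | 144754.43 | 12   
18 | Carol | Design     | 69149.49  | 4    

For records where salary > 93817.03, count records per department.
SELECT department, COUNT(*)
FROM employees
WHERE salary > 93817.03
GROUP BY department

Note: WHERE filters rows before grouping.

Result:
  Design: 1
  Finance: 2
  Legal: 3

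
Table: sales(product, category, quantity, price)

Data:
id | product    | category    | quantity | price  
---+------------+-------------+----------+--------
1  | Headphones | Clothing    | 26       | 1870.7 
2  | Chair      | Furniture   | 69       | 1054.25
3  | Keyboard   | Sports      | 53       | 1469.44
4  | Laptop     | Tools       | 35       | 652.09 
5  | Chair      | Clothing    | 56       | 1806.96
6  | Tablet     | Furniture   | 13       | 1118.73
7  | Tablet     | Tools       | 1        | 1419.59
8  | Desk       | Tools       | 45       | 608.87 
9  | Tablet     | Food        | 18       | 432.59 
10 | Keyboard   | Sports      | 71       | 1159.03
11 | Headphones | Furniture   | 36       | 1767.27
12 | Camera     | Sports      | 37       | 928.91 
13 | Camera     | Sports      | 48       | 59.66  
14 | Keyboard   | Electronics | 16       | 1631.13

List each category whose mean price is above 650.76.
SELECT category, AVG(price)
FROM sales
GROUP BY category
HAVING AVG(price) > 650.76

Result:
  Clothing: avg=1838.83
  Electronics: avg=1631.13
  Furniture: avg=1313.42
  Sports: avg=904.26
  Tools: avg=893.52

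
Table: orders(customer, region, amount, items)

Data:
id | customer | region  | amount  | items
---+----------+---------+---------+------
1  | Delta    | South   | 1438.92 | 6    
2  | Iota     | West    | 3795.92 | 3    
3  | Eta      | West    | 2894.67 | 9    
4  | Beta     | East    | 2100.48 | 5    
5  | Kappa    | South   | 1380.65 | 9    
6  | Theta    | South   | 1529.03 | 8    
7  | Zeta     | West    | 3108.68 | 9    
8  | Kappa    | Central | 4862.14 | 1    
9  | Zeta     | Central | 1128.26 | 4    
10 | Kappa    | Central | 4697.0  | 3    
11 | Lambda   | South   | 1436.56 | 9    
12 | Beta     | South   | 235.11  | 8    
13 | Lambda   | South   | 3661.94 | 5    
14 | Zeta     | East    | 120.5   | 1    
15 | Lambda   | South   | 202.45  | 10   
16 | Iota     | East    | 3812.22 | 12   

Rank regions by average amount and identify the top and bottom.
SELECT region, AVG(amount)
FROM orders
GROUP BY region
ORDER BY AVG(amount)

All groups:
  South: 1412.09
  East: 2011.07
  West: 3266.42
  Central: 3562.47

Highest: Central (3562.47)
Lowest: South (1412.09)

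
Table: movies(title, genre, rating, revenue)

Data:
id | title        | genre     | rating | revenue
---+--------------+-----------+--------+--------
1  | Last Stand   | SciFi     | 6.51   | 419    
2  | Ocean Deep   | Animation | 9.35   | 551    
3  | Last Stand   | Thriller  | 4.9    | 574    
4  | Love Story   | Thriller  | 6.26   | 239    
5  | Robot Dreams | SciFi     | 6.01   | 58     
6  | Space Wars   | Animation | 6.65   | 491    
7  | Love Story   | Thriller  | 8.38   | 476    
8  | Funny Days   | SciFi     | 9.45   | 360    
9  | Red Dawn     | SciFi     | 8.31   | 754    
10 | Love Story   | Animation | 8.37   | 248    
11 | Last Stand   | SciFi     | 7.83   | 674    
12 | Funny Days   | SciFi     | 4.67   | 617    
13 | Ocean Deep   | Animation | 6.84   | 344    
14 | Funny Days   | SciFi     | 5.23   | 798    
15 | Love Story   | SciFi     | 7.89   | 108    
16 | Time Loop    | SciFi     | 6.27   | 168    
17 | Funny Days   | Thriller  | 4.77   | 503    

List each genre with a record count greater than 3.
SELECT genre, COUNT(*) as cnt
FROM movies
GROUP BY genre
HAVING COUNT(*) > 3

Result:
  Animation: 4
  SciFi: 9
  Thriller: 4

Note: HAVING filters groups after aggregation, WHERE filters rows before.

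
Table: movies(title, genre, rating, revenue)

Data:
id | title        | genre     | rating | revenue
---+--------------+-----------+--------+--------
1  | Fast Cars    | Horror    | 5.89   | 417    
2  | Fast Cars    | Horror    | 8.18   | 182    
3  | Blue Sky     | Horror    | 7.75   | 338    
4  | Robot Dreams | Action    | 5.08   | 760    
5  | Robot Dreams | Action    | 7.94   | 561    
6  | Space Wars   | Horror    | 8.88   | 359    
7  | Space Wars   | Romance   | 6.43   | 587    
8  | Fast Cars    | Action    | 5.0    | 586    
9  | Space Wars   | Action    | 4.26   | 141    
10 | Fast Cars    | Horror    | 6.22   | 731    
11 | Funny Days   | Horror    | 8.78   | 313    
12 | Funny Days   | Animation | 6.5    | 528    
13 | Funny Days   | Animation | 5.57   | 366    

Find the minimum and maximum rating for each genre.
SELECT genre, MIN(rating), MAX(rating)
FROM movies
GROUP BY genre

Result:
  Action: min=4.26, max=7.94
  Animation: min=5.57, max=6.50
  Horror: min=5.89, max=8.88
  Romance: min=6.43, max=6.43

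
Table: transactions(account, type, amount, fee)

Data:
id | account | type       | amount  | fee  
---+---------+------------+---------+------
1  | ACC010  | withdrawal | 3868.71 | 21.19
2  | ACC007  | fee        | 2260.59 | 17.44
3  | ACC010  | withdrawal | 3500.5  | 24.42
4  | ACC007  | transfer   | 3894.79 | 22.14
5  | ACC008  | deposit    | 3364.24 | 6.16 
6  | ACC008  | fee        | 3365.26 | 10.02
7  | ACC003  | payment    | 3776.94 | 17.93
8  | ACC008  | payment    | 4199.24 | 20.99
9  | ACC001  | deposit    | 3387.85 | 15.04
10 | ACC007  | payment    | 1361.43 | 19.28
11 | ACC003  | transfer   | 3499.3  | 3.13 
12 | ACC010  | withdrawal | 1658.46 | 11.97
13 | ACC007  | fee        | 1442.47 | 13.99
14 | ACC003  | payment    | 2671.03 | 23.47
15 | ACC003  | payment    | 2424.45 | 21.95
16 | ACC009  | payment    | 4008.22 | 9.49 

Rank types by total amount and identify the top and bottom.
SELECT type, SUM(amount)
FROM transactions
GROUP BY type
ORDER BY SUM(amount)

All groups:
  deposit: 6752.09
  fee: 7068.32
  transfer: 7394.09
  withdrawal: 9027.67
  payment: 18441.31

Highest: payment (18441.31)
Lowest: deposit (6752.09)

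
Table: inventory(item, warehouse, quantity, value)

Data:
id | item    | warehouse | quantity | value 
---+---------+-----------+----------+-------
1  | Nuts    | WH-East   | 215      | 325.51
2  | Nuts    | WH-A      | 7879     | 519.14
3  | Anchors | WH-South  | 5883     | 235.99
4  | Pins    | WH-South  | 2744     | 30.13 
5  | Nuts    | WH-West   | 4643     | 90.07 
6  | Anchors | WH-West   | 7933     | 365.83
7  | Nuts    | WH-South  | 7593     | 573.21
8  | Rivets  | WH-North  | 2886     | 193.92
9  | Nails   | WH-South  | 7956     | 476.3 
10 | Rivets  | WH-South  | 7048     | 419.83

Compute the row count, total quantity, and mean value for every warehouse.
SELECT warehouse,
       COUNT(*) as cnt,
       SUM(quantity) as total_quantity,
       AVG(value) as avg_value
FROM inventory
GROUP BY warehouse

Result:
  WH-A: 1 records, 7879 total quantity, 519.14 avg value
  WH-East: 1 records, 215 total quantity, 325.51 avg value
  WH-North: 1 records, 2886 total quantity, 193.92 avg value
  WH-South: 5 records, 31224 total quantity, 347.09 avg value
  WH-West: 2 records, 12576 total quantity, 227.95 avg value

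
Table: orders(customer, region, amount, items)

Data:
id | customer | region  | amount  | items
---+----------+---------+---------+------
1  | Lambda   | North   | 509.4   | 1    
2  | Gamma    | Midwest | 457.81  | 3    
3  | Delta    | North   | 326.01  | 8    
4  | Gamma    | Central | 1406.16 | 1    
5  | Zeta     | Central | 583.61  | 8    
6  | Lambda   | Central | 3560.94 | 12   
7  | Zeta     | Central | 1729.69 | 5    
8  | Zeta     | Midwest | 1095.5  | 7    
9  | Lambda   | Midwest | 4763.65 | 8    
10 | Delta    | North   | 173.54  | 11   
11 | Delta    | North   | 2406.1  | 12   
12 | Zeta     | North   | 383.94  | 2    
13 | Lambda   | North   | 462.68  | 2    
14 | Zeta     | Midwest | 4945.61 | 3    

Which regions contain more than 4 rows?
SELECT region, COUNT(*) as cnt
FROM orders
GROUP BY region
HAVING COUNT(*) > 4

Result:
  North: 6

Note: HAVING filters groups after aggregation, WHERE filters rows before.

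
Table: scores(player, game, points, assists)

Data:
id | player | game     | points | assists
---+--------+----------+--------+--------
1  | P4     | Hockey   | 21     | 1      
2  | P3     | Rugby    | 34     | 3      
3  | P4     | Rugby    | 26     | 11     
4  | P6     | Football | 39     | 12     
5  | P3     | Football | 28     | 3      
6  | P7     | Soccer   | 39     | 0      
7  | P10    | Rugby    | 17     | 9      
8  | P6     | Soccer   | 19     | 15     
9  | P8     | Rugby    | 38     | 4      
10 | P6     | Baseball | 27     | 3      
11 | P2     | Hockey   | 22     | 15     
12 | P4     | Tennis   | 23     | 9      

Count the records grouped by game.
SELECT game, COUNT(*) as count
FROM scores
GROUP BY game

Result:
  Baseball: 1
  Football: 2
  Hockey: 2
  Rugby: 4
  Soccer: 2
  Tennis: 1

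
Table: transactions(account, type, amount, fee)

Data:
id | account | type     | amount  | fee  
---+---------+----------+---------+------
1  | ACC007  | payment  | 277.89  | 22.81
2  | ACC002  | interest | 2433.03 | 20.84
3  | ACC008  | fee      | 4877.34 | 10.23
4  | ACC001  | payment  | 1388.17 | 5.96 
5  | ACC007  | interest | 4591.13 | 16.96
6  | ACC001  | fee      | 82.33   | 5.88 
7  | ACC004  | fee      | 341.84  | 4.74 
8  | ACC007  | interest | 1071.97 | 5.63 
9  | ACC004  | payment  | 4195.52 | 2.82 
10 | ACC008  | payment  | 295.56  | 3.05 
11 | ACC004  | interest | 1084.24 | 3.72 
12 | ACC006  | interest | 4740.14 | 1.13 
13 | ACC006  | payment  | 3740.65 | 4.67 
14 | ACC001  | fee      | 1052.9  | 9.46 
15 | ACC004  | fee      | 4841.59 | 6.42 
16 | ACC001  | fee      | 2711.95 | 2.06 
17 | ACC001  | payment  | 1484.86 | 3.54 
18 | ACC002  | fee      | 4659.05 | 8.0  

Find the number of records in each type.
SELECT type, COUNT(*) as count
FROM transactions
GROUP BY type

Result:
  fee: 7
  interest: 5
  payment: 6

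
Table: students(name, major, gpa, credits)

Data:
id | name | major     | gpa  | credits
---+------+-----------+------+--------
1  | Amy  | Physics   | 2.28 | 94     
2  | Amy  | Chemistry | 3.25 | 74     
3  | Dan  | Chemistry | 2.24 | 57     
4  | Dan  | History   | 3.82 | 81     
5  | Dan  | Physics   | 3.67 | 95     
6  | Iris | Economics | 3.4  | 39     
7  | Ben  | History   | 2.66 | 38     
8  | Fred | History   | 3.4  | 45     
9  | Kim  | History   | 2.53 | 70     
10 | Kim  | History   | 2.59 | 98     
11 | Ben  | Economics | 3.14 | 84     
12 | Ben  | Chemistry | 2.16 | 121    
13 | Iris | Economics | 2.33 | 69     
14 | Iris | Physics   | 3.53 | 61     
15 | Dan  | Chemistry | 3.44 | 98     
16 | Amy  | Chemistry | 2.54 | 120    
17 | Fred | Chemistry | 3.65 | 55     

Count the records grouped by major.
SELECT major, COUNT(*) as count
FROM students
GROUP BY major

Result:
  Chemistry: 6
  Economics: 3
  History: 5
  Physics: 3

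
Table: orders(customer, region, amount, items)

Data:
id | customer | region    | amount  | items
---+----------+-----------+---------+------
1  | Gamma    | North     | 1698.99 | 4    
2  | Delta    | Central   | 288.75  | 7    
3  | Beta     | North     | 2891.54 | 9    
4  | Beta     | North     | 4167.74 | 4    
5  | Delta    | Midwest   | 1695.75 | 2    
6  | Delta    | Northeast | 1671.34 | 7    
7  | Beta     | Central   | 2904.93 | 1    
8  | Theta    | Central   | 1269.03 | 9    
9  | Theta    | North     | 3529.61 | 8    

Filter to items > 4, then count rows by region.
SELECT region, COUNT(*)
FROM orders
WHERE items > 4
GROUP BY region

Note: WHERE filters rows before grouping.

Result:
  Central: 2
  North: 2
  Northeast: 1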